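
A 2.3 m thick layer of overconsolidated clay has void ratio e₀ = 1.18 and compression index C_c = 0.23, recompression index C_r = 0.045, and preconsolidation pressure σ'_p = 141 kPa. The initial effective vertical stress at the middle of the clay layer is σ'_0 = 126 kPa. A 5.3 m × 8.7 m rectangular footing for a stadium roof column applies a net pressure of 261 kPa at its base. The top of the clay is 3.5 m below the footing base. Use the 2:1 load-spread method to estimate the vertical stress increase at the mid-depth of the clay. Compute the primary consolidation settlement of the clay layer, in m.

S_c ≈ 0.0476 m

Mid-depth of clay below the footing base: z = 3.5 + 2.3/2 = 4.65 m.
Stress increase at mid-clay by the 2:1 spreading method:
Δσ = qBL/((B+z)(L+z)) = 261×5.3×8.7/((5.3+4.65)(8.7+4.65)) = 90.601 kPa
Final effective stress: σ'_f = 126 + 90.601 = 216.6 kPa.
σ'_f = 216.6 > σ'_p = 141 kPa, so the stress path crosses the preconsolidation pressure — recompression up to σ'_p, then virgin compression beyond:
S_c = H/(1+e₀)·[C_r·log₁₀(σ'_p/σ'_0) + C_c·log₁₀(σ'_f/σ'_p)]
    = 2.3/2.18 × [0.045×log₁₀(141/126) + 0.23×log₁₀(216.6/141)]
    = 1.055 × [0.0021982 + 0.042881] = 0.04756 m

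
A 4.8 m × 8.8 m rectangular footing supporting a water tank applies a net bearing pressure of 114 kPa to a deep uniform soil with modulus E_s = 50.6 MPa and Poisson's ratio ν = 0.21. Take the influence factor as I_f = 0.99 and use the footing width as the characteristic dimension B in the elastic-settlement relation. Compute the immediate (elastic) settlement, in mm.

Immediate (elastic) settlement: S_e = q·B·(1−ν²)/E_s · I_f.
E_s = 50.6 MPa = 50600 kPa.
S_e = 114 × 4.8 × (1 − 0.21²) / 50600 × 0.99
    = 114 × 4.8 × 0.9559 / 50600 × 0.99
    = 0.01023 m = 10.23 mm

S_e ≈ 10.2 mm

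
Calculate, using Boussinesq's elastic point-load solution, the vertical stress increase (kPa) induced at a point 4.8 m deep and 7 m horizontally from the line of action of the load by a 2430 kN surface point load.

Boussinesq vertical stress below a point load on an elastic half-space:
Δσ_z = 3P/(2πz²) · [1 + (r/z)²]^(−5/2)
r/z = 7/4.8 = 1.4583; [1+(r/z)²]^(−5/2) = 0.057846.
Δσ_z = 3×2430/(2π×4.8²) × 0.057846 = 50.358 × 0.057846 = 2.913 kPa

Δσ_z ≈ 2.91 kPa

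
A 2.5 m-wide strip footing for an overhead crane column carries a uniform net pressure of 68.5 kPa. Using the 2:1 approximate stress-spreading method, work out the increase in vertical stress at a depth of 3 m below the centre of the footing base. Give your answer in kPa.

By the 2:1 method the load spreads at 1 horizontal : 2 vertical, so at depth z the loaded area has grown by z in each plan dimension:
Δσ = qB/(B+z) = 68.5×2.5/(2.5+3) = 31.136 kPa

Δσ_z ≈ 31.1 kPa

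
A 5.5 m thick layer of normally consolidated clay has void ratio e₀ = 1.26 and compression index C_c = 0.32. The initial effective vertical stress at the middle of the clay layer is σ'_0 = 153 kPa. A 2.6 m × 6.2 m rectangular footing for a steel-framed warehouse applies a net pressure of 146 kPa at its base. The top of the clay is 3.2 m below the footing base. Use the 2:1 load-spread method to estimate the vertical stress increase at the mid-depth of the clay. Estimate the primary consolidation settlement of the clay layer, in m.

S_c ≈ 0.0467 m

Mid-depth of clay below the footing base: z = 3.2 + 5.5/2 = 5.95 m.
Stress increase at mid-clay by the 2:1 spreading method:
Δσ = qBL/((B+z)(L+z)) = 146×2.6×6.2/((2.6+5.95)(6.2+5.95)) = 22.656 kPa
Final effective stress: σ'_f = σ'_0 + Δσ = 153 + 22.656 = 175.66 kPa.
Normally consolidated clay, so the full stress increment lies on the virgin compression line:
S_c = C_c·H/(1+e₀)·log₁₀(σ'_f/σ'_0) = 0.32×5.5/(1+1.26)×log₁₀(175.66/153)
    = 0.77876 × 0.059981 = 0.04671 m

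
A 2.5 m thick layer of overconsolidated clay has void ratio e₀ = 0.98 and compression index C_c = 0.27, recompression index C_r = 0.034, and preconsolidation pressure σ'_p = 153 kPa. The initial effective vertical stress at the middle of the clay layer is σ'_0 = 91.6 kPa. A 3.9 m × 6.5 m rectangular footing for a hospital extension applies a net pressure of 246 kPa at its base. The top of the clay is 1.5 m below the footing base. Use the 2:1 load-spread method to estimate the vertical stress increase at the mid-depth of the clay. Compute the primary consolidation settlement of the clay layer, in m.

Mid-depth of clay below the footing base: z = 1.5 + 2.5/2 = 2.75 m.
Stress increase at mid-clay by the 2:1 spreading method:
Δσ = qBL/((B+z)(L+z)) = 246×3.9×6.5/((3.9+2.75)(6.5+2.75)) = 101.38 kPa
Final effective stress: σ'_f = 91.6 + 101.38 = 192.98 kPa.
σ'_f = 192.98 > σ'_p = 153 kPa, so the stress path crosses the preconsolidation pressure — recompression up to σ'_p, then virgin compression beyond:
S_c = H/(1+e₀)·[C_r·log₁₀(σ'_p/σ'_0) + C_c·log₁₀(σ'_f/σ'_p)]
    = 2.5/1.98 × [0.034×log₁₀(153/91.6) + 0.27×log₁₀(192.98/153)]
    = 1.2626 × [0.0075751 + 0.027222] = 0.04393 m

S_c ≈ 0.0439 m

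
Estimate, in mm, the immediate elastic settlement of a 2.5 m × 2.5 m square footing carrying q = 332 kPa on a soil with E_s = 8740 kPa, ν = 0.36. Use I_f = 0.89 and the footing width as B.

Immediate (elastic) settlement: S_e = q·B·(1−ν²)/E_s · I_f.
S_e = 332 × 2.5 × (1 − 0.36²) / 8740 × 0.89
    = 332 × 2.5 × 0.8704 / 8740 × 0.89
    = 0.07357 m = 73.57 mm

S_e ≈ 73.6 mm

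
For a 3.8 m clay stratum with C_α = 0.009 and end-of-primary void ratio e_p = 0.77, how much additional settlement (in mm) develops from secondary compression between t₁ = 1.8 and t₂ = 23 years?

S_s ≈ 21.4 mm

Secondary compression: S_s = C_α·H/(1+e_p)·log₁₀(t₂/t₁)
S_s = 0.009×3.8/(1+0.77)×log₁₀(23/1.8)
    = 0.01932 × 1.106 = 0.02138 m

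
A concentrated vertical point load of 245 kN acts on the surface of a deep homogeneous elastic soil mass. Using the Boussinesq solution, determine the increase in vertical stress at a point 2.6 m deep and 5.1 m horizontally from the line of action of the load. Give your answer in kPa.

Boussinesq vertical stress below a point load on an elastic half-space:
Δσ_z = 3P/(2πz²) · [1 + (r/z)²]^(−5/2)
r/z = 5.1/2.6 = 1.9615; [1+(r/z)²]^(−5/2) = 0.019327.
Δσ_z = 3×245/(2π×2.6²) × 0.019327 = 17.305 × 0.019327 = 0.3345 kPa

Δσ_z ≈ 0.334 kPa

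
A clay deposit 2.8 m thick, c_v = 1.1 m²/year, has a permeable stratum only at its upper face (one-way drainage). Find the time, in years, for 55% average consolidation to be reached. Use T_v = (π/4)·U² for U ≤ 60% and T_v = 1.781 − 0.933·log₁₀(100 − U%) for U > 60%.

Drainage path length: H_d = H = 2.8 m (single drainage).
U ≤ 60%: T_v = (π/4)·U² = (π/4)×0.55² = 0.23758.
t = T_v·H_d²/c_v = 0.23758×2.8²/1.1 = 1.693 years.

t ≈ 1.69 years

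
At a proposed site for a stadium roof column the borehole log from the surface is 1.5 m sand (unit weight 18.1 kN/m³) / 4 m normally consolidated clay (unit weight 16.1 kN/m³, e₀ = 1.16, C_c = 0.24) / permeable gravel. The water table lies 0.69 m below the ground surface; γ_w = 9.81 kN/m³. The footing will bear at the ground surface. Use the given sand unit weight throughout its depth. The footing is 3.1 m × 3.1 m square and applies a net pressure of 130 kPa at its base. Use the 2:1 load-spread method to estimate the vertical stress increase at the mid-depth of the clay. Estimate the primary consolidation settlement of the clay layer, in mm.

Mid-depth of clay below the ground surface: z = 1.5 + 4/2 = 3.5 m.
Total vertical stress at mid-clay: σ_v = 18.1×1.5 + 16.1×2 = 59.35 kPa.
Pore pressure: u = 9.81×(3.5 − 0.69) = 27.566 kPa.
Initial effective stress: σ'_0 = σ_v − u = 59.35 − 27.566 = 31.784 kPa.
Stress increase at mid-clay by the 2:1 spreading method:
Δσ = qBL/((B+z)(L+z)) = 130×3.1×3.1/((3.1+3.5)(3.1+3.5)) = 28.68 kPa
Final effective stress: σ'_f = σ'_0 + Δσ = 31.784 + 28.68 = 60.464 kPa.
Normally consolidated clay, so the full stress increment lies on the virgin compression line:
S_c = C_c·H/(1+e₀)·log₁₀(σ'_f/σ'_0) = 0.24×4/(1+1.16)×log₁₀(60.464/31.784)
    = 0.44444 × 0.27929 = 0.1241 m

S_c ≈ 124 mm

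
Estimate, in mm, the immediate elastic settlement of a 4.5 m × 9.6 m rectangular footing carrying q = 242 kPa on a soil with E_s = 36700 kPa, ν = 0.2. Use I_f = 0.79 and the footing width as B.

Immediate (elastic) settlement: S_e = q·B·(1−ν²)/E_s · I_f.
S_e = 242 × 4.5 × (1 − 0.2²) / 36700 × 0.79
    = 242 × 4.5 × 0.96 / 36700 × 0.79
    = 0.0225 m = 22.5 mm

S_e ≈ 22.5 mm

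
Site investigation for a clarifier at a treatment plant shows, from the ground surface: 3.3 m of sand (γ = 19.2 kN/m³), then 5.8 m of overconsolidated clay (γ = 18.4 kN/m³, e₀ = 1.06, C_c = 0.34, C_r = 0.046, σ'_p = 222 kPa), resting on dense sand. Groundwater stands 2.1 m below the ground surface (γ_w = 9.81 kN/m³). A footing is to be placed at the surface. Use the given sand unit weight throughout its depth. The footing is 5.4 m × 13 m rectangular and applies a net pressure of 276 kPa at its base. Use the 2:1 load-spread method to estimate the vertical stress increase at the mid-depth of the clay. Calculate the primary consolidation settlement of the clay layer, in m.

Mid-depth of clay below the ground surface: z = 3.3 + 5.8/2 = 6.2 m.
Total vertical stress at mid-clay: σ_v = 19.2×3.3 + 18.4×2.9 = 116.72 kPa.
Pore pressure: u = 9.81×(6.2 − 2.1) = 40.221 kPa.
Initial effective stress: σ'_0 = σ_v − u = 116.72 − 40.221 = 76.499 kPa.
Stress increase at mid-clay by the 2:1 spreading method:
Δσ = qBL/((B+z)(L+z)) = 276×5.4×13/((5.4+6.2)(13+6.2)) = 86.994 kPa
Final effective stress: σ'_f = 76.499 + 86.994 = 163.49 kPa.
σ'_f = 163.49 ≤ σ'_p = 222 kPa, so the clay remains overconsolidated and only the recompression index applies:
S_c = C_r·H/(1+e₀)·log₁₀(σ'_f/σ'_0) = 0.046×5.8/2.06×log₁₀(163.49/76.499)
    = 0.12951 × 0.32984 = 0.04272 m

S_c ≈ 0.0427 m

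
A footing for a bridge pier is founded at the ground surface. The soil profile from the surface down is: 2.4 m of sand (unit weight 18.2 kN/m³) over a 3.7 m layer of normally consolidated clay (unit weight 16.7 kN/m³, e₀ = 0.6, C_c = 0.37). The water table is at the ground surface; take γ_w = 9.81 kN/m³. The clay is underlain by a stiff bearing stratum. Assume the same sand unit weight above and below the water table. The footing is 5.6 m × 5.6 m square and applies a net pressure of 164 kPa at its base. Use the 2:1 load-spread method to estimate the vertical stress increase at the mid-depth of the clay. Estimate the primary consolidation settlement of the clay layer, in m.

Mid-depth of clay below the ground surface: z = 2.4 + 3.7/2 = 4.25 m.
Total vertical stress at mid-clay: σ_v = 18.2×2.4 + 16.7×1.85 = 74.575 kPa.
Pore pressure: u = 9.81×(4.25 − 0) = 41.693 kPa.
Initial effective stress: σ'_0 = σ_v − u = 74.575 − 41.693 = 32.882 kPa.
Stress increase at mid-clay by the 2:1 spreading method:
Δσ = qBL/((B+z)(L+z)) = 164×5.6×5.6/((5.6+4.25)(5.6+4.25)) = 53.009 kPa
Final effective stress: σ'_f = σ'_0 + Δσ = 32.882 + 53.009 = 85.891 kPa.
Normally consolidated clay, so the full stress increment lies on the virgin compression line:
S_c = C_c·H/(1+e₀)·log₁₀(σ'_f/σ'_0) = 0.37×3.7/(1+0.6)×log₁₀(85.891/32.882)
    = 0.85562 × 0.41699 = 0.3568 m

S_c ≈ 0.357 m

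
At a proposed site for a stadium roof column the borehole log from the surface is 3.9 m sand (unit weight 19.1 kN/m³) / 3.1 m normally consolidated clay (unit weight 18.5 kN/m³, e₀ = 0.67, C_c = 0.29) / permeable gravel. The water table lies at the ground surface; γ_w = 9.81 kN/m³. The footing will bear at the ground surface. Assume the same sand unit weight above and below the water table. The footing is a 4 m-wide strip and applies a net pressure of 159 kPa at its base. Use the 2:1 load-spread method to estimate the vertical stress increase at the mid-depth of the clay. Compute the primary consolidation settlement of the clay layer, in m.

Mid-depth of clay below the ground surface: z = 3.9 + 3.1/2 = 5.45 m.
Total vertical stress at mid-clay: σ_v = 19.1×3.9 + 18.5×1.55 = 103.17 kPa.
Pore pressure: u = 9.81×(5.45 − 0) = 53.465 kPa.
Initial effective stress: σ'_0 = σ_v − u = 103.17 − 53.465 = 49.705 kPa.
Stress increase at mid-clay by the 2:1 spreading method:
Δσ = qB/(B+z) = 159×4/(4+5.45) = 67.302 kPa
Final effective stress: σ'_f = σ'_0 + Δσ = 49.705 + 67.302 = 117.01 kPa.
Normally consolidated clay, so the full stress increment lies on the virgin compression line:
S_c = C_c·H/(1+e₀)·log₁₀(σ'_f/σ'_0) = 0.29×3.1/(1+0.67)×log₁₀(117.01/49.705)
    = 0.53832 × 0.37182 = 0.2002 m

S_c ≈ 0.2 m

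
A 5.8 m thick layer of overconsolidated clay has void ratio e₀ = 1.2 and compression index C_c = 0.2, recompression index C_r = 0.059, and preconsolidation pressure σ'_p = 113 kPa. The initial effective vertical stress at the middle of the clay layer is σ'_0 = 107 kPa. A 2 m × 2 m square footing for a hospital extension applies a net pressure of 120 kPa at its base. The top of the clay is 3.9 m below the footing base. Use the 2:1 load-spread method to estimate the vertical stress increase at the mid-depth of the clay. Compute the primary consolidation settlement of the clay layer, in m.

Mid-depth of clay below the footing base: z = 3.9 + 5.8/2 = 6.8 m.
Stress increase at mid-clay by the 2:1 spreading method:
Δσ = qBL/((B+z)(L+z)) = 120×2×2/((2+6.8)(2+6.8)) = 6.1983 kPa
Final effective stress: σ'_f = 107 + 6.1983 = 113.2 kPa.
σ'_f = 113.2 > σ'_p = 113 kPa, so the stress path crosses the preconsolidation pressure — recompression up to σ'_p, then virgin compression beyond:
S_c = H/(1+e₀)·[C_r·log₁₀(σ'_p/σ'_0) + C_c·log₁₀(σ'_f/σ'_p)]
    = 5.8/2.2 × [0.059×log₁₀(113/107) + 0.2×log₁₀(113.2/113)]
    = 2.6364 × [0.001398 + 0.0001536] = 0.004091 m

S_c ≈ 0.00409 m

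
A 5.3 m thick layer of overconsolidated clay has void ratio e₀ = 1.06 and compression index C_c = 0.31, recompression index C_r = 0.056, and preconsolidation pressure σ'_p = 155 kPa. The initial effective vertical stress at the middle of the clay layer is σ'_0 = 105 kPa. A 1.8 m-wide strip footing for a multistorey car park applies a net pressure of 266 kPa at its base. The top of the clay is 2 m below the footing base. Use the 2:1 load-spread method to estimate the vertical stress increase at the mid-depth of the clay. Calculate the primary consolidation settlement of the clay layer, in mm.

Mid-depth of clay below the footing base: z = 2 + 5.3/2 = 4.65 m.
Stress increase at mid-clay by the 2:1 spreading method:
Δσ = qB/(B+z) = 266×1.8/(1.8+4.65) = 74.233 kPa
Final effective stress: σ'_f = 105 + 74.233 = 179.23 kPa.
σ'_f = 179.23 > σ'_p = 155 kPa, so the stress path crosses the preconsolidation pressure — recompression up to σ'_p, then virgin compression beyond:
S_c = H/(1+e₀)·[C_r·log₁₀(σ'_p/σ'_0) + C_c·log₁₀(σ'_f/σ'_p)]
    = 5.3/2.06 × [0.056×log₁₀(155/105) + 0.31×log₁₀(179.23/155)]
    = 2.5728 × [0.009472 + 0.019554] = 0.07468 m

S_c ≈ 74.7 mm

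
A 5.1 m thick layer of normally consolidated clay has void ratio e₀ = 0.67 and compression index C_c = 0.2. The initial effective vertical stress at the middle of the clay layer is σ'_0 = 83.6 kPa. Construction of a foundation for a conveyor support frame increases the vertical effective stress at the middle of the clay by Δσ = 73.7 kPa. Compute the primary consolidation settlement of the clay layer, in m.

Final effective stress: σ'_f = σ'_0 + Δσ = 83.6 + 73.7 = 157.3 kPa.
Normally consolidated clay, so the full stress increment lies on the virgin compression line:
S_c = C_c·H/(1+e₀)·log₁₀(σ'_f/σ'_0) = 0.2×5.1/(1+0.67)×log₁₀(157.3/83.6)
    = 0.61078 × 0.27452 = 0.1677 m

S_c ≈ 0.168 m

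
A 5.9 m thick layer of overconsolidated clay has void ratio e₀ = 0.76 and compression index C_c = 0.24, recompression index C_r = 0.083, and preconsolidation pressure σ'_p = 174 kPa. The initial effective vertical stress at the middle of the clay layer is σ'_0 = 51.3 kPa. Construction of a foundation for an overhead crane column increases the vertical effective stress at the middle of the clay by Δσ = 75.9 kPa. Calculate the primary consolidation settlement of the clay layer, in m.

S_c ≈ 0.11 m

Final effective stress: σ'_f = 51.3 + 75.9 = 127.2 kPa.
σ'_f = 127.2 ≤ σ'_p = 174 kPa, so the clay remains overconsolidated and only the recompression index applies:
S_c = C_r·H/(1+e₀)·log₁₀(σ'_f/σ'_0) = 0.083×5.9/1.76×log₁₀(127.2/51.3)
    = 0.27824 × 0.39437 = 0.1097 m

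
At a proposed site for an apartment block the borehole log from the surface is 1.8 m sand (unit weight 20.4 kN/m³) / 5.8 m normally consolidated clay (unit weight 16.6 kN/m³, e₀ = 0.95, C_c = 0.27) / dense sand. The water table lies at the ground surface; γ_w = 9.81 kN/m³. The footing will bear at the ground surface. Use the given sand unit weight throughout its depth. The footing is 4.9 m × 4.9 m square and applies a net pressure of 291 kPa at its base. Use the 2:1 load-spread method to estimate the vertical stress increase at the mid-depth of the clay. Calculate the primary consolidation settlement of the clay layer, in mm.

Mid-depth of clay below the ground surface: z = 1.8 + 5.8/2 = 4.7 m.
Total vertical stress at mid-clay: σ_v = 20.4×1.8 + 16.6×2.9 = 84.86 kPa.
Pore pressure: u = 9.81×(4.7 − 0) = 46.107 kPa.
Initial effective stress: σ'_0 = σ_v − u = 84.86 − 46.107 = 38.753 kPa.
Stress increase at mid-clay by the 2:1 spreading method:
Δσ = qBL/((B+z)(L+z)) = 291×4.9×4.9/((4.9+4.7)(4.9+4.7)) = 75.813 kPa
Final effective stress: σ'_f = σ'_0 + Δσ = 38.753 + 75.813 = 114.57 kPa.
Normally consolidated clay, so the full stress increment lies on the virgin compression line:
S_c = C_c·H/(1+e₀)·log₁₀(σ'_f/σ'_0) = 0.27×5.8/(1+0.95)×log₁₀(114.57/38.753)
    = 0.80308 × 0.47077 = 0.3781 m

S_c ≈ 378 mm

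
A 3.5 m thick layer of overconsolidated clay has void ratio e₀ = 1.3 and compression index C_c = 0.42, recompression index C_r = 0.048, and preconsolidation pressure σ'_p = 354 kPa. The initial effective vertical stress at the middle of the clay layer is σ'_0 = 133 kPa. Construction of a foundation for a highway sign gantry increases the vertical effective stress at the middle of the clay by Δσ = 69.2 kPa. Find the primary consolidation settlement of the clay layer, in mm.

Final effective stress: σ'_f = 133 + 69.2 = 202.2 kPa.
σ'_f = 202.2 ≤ σ'_p = 354 kPa, so the clay remains overconsolidated and only the recompression index applies:
S_c = C_r·H/(1+e₀)·log₁₀(σ'_f/σ'_0) = 0.048×3.5/2.3×log₁₀(202.2/133)
    = 0.073042 × 0.18193 = 0.01329 m

S_c ≈ 13.3 mm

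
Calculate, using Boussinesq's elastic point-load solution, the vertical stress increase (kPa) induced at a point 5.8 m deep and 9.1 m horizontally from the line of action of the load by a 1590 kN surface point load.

Boussinesq vertical stress below a point load on an elastic half-space:
Δσ_z = 3P/(2πz²) · [1 + (r/z)²]^(−5/2)
r/z = 9.1/5.8 = 1.569; [1+(r/z)²]^(−5/2) = 0.044853.
Δσ_z = 3×1590/(2π×5.8²) × 0.044853 = 22.567 × 0.044853 = 1.012 kPa

Δσ_z ≈ 1.01 kPa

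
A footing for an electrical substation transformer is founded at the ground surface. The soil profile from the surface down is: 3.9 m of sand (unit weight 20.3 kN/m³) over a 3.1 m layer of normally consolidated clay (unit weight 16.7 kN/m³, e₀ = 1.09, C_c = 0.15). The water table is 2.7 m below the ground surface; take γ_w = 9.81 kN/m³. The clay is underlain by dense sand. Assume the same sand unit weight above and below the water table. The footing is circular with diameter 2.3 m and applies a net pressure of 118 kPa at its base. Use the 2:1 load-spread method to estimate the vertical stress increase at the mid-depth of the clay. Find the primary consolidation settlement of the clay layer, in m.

Mid-depth of clay below the ground surface: z = 3.9 + 3.1/2 = 5.45 m.
Total vertical stress at mid-clay: σ_v = 20.3×3.9 + 16.7×1.55 = 105.06 kPa.
Pore pressure: u = 9.81×(5.45 − 2.7) = 26.978 kPa.
Initial effective stress: σ'_0 = σ_v − u = 105.06 − 26.978 = 78.082 kPa.
Stress increase at mid-clay by the 2:1 spreading method:
Δσ ≈ qD²/(D+z)² = 118×2.3²/(2.3+5.45)² = 10.393 kPa
Final effective stress: σ'_f = σ'_0 + Δσ = 78.082 + 10.393 = 88.475 kPa.
Normally consolidated clay, so the full stress increment lies on the virgin compression line:
S_c = C_c·H/(1+e₀)·log₁₀(σ'_f/σ'_0) = 0.15×3.1/(1+1.09)×log₁₀(88.475/78.082)
    = 0.22249 × 0.05427 = 0.01207 m

S_c ≈ 0.0121 m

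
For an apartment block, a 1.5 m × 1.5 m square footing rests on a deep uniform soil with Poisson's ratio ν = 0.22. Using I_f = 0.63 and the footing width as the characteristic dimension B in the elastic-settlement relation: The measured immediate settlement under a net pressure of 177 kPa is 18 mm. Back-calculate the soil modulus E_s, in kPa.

S_e = q·B·(1−ν²)/E_s · I_f  ⇒  E_s = q·B·(1−ν²)·I_f / S_e.
E_s = 177 × 1.5 × 0.9516 × 0.63 / 0.018 = 8843 kPa

E_s ≈ 8840 kPa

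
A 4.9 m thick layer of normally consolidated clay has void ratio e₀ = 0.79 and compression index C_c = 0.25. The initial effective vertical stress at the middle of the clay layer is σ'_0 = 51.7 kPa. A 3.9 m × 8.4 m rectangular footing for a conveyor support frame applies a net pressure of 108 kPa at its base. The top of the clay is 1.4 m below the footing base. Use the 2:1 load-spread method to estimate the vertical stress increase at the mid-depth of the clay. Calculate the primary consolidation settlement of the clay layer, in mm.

S_c ≈ 161 mm

Mid-depth of clay below the footing base: z = 1.4 + 4.9/2 = 3.85 m.
Stress increase at mid-clay by the 2:1 spreading method:
Δσ = qBL/((B+z)(L+z)) = 108×3.9×8.4/((3.9+3.85)(8.4+3.85)) = 37.267 kPa
Final effective stress: σ'_f = σ'_0 + Δσ = 51.7 + 37.267 = 88.967 kPa.
Normally consolidated clay, so the full stress increment lies on the virgin compression line:
S_c = C_c·H/(1+e₀)·log₁₀(σ'_f/σ'_0) = 0.25×4.9/(1+0.79)×log₁₀(88.967/51.7)
    = 0.68436 × 0.23574 = 0.1613 m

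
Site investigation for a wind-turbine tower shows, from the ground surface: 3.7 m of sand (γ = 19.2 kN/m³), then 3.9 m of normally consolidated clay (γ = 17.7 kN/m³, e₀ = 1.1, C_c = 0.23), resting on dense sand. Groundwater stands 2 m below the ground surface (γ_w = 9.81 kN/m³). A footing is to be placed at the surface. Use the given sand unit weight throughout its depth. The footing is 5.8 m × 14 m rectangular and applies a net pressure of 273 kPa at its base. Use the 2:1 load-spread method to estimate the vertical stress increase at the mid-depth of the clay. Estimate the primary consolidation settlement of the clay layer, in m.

Mid-depth of clay below the ground surface: z = 3.7 + 3.9/2 = 5.65 m.
Total vertical stress at mid-clay: σ_v = 19.2×3.7 + 17.7×1.95 = 105.56 kPa.
Pore pressure: u = 9.81×(5.65 − 2) = 35.806 kPa.
Initial effective stress: σ'_0 = σ_v − u = 105.56 − 35.806 = 69.754 kPa.
Stress increase at mid-clay by the 2:1 spreading method:
Δσ = qBL/((B+z)(L+z)) = 273×5.8×14/((5.8+5.65)(14+5.65)) = 98.526 kPa
Final effective stress: σ'_f = σ'_0 + Δσ = 69.754 + 98.526 = 168.28 kPa.
Normally consolidated clay, so the full stress increment lies on the virgin compression line:
S_c = C_c·H/(1+e₀)·log₁₀(σ'_f/σ'_0) = 0.23×3.9/(1+1.1)×log₁₀(168.28/69.754)
    = 0.42714 × 0.38246 = 0.1634 m

S_c ≈ 0.163 m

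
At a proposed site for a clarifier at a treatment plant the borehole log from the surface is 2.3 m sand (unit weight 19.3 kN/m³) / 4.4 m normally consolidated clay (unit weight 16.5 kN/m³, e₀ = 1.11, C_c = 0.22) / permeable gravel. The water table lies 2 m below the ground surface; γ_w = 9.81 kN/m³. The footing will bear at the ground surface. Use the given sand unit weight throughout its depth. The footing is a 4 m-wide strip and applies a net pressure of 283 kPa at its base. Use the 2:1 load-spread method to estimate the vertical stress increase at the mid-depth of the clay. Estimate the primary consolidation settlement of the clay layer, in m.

S_c ≈ 0.242 m

Mid-depth of clay below the ground surface: z = 2.3 + 4.4/2 = 4.5 m.
Total vertical stress at mid-clay: σ_v = 19.3×2.3 + 16.5×2.2 = 80.69 kPa.
Pore pressure: u = 9.81×(4.5 − 2) = 24.525 kPa.
Initial effective stress: σ'_0 = σ_v − u = 80.69 − 24.525 = 56.165 kPa.
Stress increase at mid-clay by the 2:1 spreading method:
Δσ = qB/(B+z) = 283×4/(4+4.5) = 133.18 kPa
Final effective stress: σ'_f = σ'_0 + Δσ = 56.165 + 133.18 = 189.34 kPa.
Normally consolidated clay, so the full stress increment lies on the virgin compression line:
S_c = C_c·H/(1+e₀)·log₁₀(σ'_f/σ'_0) = 0.22×4.4/(1+1.11)×log₁₀(189.34/56.165)
    = 0.45877 × 0.52778 = 0.2421 m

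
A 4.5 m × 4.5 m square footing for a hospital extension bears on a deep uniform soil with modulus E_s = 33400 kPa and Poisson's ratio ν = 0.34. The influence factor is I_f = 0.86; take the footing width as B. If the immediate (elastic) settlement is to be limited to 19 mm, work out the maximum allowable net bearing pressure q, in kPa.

S_e = q·B·(1−ν²)/E_s · I_f  ⇒  q = S_e·E_s / (B·(1−ν²)·I_f).
q = 0.019 × 33400 / (4.5 × 0.8844 × 0.86) = 185.4 kPa

q ≈ 185 kPa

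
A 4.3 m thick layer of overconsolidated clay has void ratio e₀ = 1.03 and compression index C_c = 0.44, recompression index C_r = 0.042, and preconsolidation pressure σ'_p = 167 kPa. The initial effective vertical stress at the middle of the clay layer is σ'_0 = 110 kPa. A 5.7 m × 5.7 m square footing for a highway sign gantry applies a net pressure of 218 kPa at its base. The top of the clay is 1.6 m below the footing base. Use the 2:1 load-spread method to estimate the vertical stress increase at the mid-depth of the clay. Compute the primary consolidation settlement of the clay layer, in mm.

S_c ≈ 66.9 mm

Mid-depth of clay below the footing base: z = 1.6 + 4.3/2 = 3.75 m.
Stress increase at mid-clay by the 2:1 spreading method:
Δσ = qBL/((B+z)(L+z)) = 218×5.7×5.7/((5.7+3.75)(5.7+3.75)) = 79.313 kPa
Final effective stress: σ'_f = 110 + 79.313 = 189.31 kPa.
σ'_f = 189.31 > σ'_p = 167 kPa, so the stress path crosses the preconsolidation pressure — recompression up to σ'_p, then virgin compression beyond:
S_c = H/(1+e₀)·[C_r·log₁₀(σ'_p/σ'_0) + C_c·log₁₀(σ'_f/σ'_p)]
    = 4.3/2.03 × [0.042×log₁₀(167/110) + 0.44×log₁₀(189.31/167)]
    = 2.1182 × [0.0076156 + 0.023961] = 0.06689 m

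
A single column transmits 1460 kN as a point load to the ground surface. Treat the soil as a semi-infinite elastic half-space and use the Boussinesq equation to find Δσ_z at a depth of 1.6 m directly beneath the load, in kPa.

Δσ_z ≈ 272 kPa

Boussinesq vertical stress below a point load on an elastic half-space:
Δσ_z = 3P/(2πz²) · [1 + (r/z)²]^(−5/2)
r/z = 0/1.6 = 0; [1+(r/z)²]^(−5/2) = 1.
Δσ_z = 3×1460/(2π×1.6²) × 1 = 272.3 × 1 = 272.3 kPa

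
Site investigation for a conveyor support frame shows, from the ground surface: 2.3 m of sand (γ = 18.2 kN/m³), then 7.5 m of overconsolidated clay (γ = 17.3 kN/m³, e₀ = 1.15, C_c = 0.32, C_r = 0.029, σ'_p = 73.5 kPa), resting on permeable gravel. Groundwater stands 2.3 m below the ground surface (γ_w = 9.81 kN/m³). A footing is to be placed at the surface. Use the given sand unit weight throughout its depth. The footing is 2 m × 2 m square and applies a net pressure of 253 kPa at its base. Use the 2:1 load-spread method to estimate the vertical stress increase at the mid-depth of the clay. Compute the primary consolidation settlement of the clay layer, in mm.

S_c ≈ 75.8 mm

Mid-depth of clay below the ground surface: z = 2.3 + 7.5/2 = 6.05 m.
Total vertical stress at mid-clay: σ_v = 18.2×2.3 + 17.3×3.75 = 106.73 kPa.
Pore pressure: u = 9.81×(6.05 − 2.3) = 36.788 kPa.
Initial effective stress: σ'_0 = σ_v − u = 106.73 − 36.788 = 69.942 kPa.
Stress increase at mid-clay by the 2:1 spreading method:
Δσ = qBL/((B+z)(L+z)) = 253×2×2/((2+6.05)(2+6.05)) = 15.617 kPa
Final effective stress: σ'_f = 69.942 + 15.617 = 85.559 kPa.
σ'_f = 85.559 > σ'_p = 73.5 kPa, so the stress path crosses the preconsolidation pressure — recompression up to σ'_p, then virgin compression beyond:
S_c = H/(1+e₀)·[C_r·log₁₀(σ'_p/σ'_0) + C_c·log₁₀(σ'_f/σ'_p)]
    = 7.5/2.15 × [0.029×log₁₀(73.5/69.942) + 0.32×log₁₀(85.559/73.5)]
    = 3.4884 × [0.00062493 + 0.021113] = 0.07583 m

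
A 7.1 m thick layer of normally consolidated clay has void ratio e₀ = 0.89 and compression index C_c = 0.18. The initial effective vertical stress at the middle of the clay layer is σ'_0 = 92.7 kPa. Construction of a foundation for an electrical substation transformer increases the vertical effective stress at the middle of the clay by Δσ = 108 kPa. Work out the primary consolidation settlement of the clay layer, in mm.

Final effective stress: σ'_f = σ'_0 + Δσ = 92.7 + 108 = 200.7 kPa.
Normally consolidated clay, so the full stress increment lies on the virgin compression line:
S_c = C_c·H/(1+e₀)·log₁₀(σ'_f/σ'_0) = 0.18×7.1/(1+0.89)×log₁₀(200.7/92.7)
    = 0.67619 × 0.33547 = 0.2268 m

S_c ≈ 227 mm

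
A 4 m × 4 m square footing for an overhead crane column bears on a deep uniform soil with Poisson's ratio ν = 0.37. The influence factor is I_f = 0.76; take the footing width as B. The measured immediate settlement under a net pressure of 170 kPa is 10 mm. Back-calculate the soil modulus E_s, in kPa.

E_s ≈ 44600 kPa

S_e = q·B·(1−ν²)/E_s · I_f  ⇒  E_s = q·B·(1−ν²)·I_f / S_e.
E_s = 170 × 4 × 0.8631 × 0.76 / 0.01 = 44610 kPa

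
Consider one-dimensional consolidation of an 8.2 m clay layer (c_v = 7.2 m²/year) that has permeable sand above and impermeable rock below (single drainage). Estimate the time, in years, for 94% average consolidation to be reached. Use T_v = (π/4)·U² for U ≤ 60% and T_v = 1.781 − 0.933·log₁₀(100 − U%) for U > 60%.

Drainage path length: H_d = H = 8.2 m (single drainage).
U > 60%: T_v = 1.781 − 0.933·log₁₀(100 − 94) = 1.055.
t = T_v·H_d²/c_v = 1.055×8.2²/7.2 = 9.853 years.

t ≈ 9.85 years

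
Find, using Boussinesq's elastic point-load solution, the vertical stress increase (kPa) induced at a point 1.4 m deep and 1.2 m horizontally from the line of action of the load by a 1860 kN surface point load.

Δσ_z ≈ 114 kPa

Boussinesq vertical stress below a point load on an elastic half-space:
Δσ_z = 3P/(2πz²) · [1 + (r/z)²]^(−5/2)
r/z = 1.2/1.4 = 0.85714; [1+(r/z)²]^(−5/2) = 0.25231.
Δσ_z = 3×1860/(2π×1.4²) × 0.25231 = 453.1 × 0.25231 = 114.3 kPa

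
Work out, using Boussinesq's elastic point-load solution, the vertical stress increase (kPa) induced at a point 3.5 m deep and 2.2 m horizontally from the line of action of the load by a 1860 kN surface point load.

Boussinesq vertical stress below a point load on an elastic half-space:
Δσ_z = 3P/(2πz²) · [1 + (r/z)²]^(−5/2)
r/z = 2.2/3.5 = 0.62857; [1+(r/z)²]^(−5/2) = 0.435.
Δσ_z = 3×1860/(2π×3.5²) × 0.435 = 72.497 × 0.435 = 31.54 kPa

Δσ_z ≈ 31.5 kPa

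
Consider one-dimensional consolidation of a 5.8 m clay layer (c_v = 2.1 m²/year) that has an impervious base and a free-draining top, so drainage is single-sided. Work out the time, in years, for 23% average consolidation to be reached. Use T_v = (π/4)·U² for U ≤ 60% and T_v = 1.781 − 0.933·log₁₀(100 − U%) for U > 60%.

t ≈ 0.666 years

Drainage path length: H_d = H = 5.8 m (single drainage).
U ≤ 60%: T_v = (π/4)·U² = (π/4)×0.23² = 0.041548.
t = T_v·H_d²/c_v = 0.041548×5.8²/2.1 = 0.6656 years.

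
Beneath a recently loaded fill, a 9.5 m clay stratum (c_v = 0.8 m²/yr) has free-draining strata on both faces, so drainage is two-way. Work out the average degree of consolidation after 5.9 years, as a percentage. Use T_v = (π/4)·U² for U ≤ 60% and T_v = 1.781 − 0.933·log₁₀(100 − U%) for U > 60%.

Drainage path length: H_d = H/2 = 4.75 m (double drainage).
T_v = c_v·t/H_d² = 0.8×5.9/4.75² = 0.2092.
T_v = 0.2092 corresponds to the U ≤ 60% branch:
U = √(4T_v/π) = 0.5161

U ≈ 51.6 %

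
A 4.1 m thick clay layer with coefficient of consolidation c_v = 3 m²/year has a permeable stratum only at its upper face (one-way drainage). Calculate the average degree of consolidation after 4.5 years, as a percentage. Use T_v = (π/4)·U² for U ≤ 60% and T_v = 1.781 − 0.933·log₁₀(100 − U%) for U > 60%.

Drainage path length: H_d = H = 4.1 m (single drainage).
T_v = c_v·t/H_d² = 3×4.5/4.1² = 0.80309.
T_v = 0.80309 corresponds to the U > 60% branch:
U = 1 − 10^((1.781 − T_v)/0.933)/100 = 0.8883

U ≈ 88.8 %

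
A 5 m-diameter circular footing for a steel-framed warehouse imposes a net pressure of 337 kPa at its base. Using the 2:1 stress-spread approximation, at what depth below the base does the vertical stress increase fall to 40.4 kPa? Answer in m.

2:1 spreading — at depth z the loaded area has grown by z in each plan dimension:
qD²/(D+z)² = Δσ_z ⇒ z = D(√(q/Δσ_z) − 1) = 5×(√(337/40.4) − 1) = 9.441 m

z ≈ 9.44 m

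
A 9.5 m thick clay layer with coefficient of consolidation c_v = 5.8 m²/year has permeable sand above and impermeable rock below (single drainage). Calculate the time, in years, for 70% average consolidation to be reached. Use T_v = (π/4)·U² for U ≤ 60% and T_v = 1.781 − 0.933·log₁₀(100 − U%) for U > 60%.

t ≈ 6.27 years

Drainage path length: H_d = H = 9.5 m (single drainage).
U > 60%: T_v = 1.781 − 0.933·log₁₀(100 − 70) = 0.40285.
t = T_v·H_d²/c_v = 0.40285×9.5²/5.8 = 6.268 years.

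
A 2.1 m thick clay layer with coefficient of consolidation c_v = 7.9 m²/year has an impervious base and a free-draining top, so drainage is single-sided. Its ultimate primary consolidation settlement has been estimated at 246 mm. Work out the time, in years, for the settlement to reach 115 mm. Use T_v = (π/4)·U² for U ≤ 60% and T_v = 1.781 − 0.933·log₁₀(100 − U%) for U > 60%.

t ≈ 0.0958 years

Drainage path length: H_d = H = 2.1 m (single drainage).
U = S(t)/S_ult = 115/246 = 0.4675.
U ≤ 60%: T_v = (π/4)·U² = (π/4)×0.46748² = 0.17164.
t = T_v·H_d²/c_v = 0.17164×2.1²/7.9 = 0.09581 years.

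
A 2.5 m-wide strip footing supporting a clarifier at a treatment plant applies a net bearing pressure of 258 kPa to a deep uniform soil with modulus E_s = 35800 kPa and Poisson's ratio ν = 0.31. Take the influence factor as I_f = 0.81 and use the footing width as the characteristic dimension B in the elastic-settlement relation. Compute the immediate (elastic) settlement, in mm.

Immediate (elastic) settlement: S_e = q·B·(1−ν²)/E_s · I_f.
S_e = 258 × 2.5 × (1 − 0.31²) / 35800 × 0.81
    = 258 × 2.5 × 0.9039 / 35800 × 0.81
    = 0.01319 m = 13.19 mm

S_e ≈ 13.2 mm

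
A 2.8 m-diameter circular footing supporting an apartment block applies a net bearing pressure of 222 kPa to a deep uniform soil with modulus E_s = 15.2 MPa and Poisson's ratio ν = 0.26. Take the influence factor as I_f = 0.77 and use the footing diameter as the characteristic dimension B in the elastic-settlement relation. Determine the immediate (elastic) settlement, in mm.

S_e ≈ 29.4 mm

Immediate (elastic) settlement: S_e = q·B·(1−ν²)/E_s · I_f.
E_s = 15.2 MPa = 15200 kPa.
S_e = 222 × 2.8 × (1 − 0.26²) / 15200 × 0.77
    = 222 × 2.8 × 0.9324 / 15200 × 0.77
    = 0.02936 m = 29.36 mm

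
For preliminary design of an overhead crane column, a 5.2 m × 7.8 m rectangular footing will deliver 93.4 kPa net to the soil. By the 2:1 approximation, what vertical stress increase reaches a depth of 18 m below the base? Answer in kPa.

Δσ_z ≈ 6.33 kPa

By the 2:1 method the load spreads at 1 horizontal : 2 vertical, so at depth z the loaded area has grown by z in each plan dimension:
Δσ = qBL/((B+z)(L+z)) = 93.4×5.2×7.8/((5.2+18)(7.8+18)) = 6.329 kPa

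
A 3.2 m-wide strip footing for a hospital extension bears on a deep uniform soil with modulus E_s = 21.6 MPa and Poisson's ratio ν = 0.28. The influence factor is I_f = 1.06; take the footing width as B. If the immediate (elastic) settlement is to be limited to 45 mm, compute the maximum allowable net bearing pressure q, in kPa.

q ≈ 311 kPa

E_s = 21.6 MPa = 21600 kPa.
S_e = q·B·(1−ν²)/E_s · I_f  ⇒  q = S_e·E_s / (B·(1−ν²)·I_f).
q = 0.045 × 21600 / (3.2 × 0.9216 × 1.06) = 310.9 kPa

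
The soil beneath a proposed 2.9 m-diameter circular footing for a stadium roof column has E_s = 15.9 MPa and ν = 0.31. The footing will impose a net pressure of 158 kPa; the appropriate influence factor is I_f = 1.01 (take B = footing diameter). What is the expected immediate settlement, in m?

Immediate (elastic) settlement: S_e = q·B·(1−ν²)/E_s · I_f.
E_s = 15.9 MPa = 15900 kPa.
S_e = 158 × 2.9 × (1 − 0.31²) / 15900 × 1.01
    = 158 × 2.9 × 0.9039 / 15900 × 1.01
    = 0.02631 m

S_e ≈ 0.0263 m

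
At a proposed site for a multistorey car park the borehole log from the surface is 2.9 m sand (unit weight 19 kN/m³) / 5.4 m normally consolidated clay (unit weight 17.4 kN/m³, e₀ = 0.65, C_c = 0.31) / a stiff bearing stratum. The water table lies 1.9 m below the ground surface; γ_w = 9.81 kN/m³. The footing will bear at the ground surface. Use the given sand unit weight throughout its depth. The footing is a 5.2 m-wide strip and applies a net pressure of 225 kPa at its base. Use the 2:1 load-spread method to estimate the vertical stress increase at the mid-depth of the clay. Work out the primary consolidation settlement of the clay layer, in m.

S_c ≈ 0.429 m

Mid-depth of clay below the ground surface: z = 2.9 + 5.4/2 = 5.6 m.
Total vertical stress at mid-clay: σ_v = 19×2.9 + 17.4×2.7 = 102.08 kPa.
Pore pressure: u = 9.81×(5.6 − 1.9) = 36.297 kPa.
Initial effective stress: σ'_0 = σ_v − u = 102.08 − 36.297 = 65.783 kPa.
Stress increase at mid-clay by the 2:1 spreading method:
Δσ = qB/(B+z) = 225×5.2/(5.2+5.6) = 108.33 kPa
Final effective stress: σ'_f = σ'_0 + Δσ = 65.783 + 108.33 = 174.11 kPa.
Normally consolidated clay, so the full stress increment lies on the virgin compression line:
S_c = C_c·H/(1+e₀)·log₁₀(σ'_f/σ'_0) = 0.31×5.4/(1+0.65)×log₁₀(174.11/65.783)
    = 1.0145 × 0.42271 = 0.4288 m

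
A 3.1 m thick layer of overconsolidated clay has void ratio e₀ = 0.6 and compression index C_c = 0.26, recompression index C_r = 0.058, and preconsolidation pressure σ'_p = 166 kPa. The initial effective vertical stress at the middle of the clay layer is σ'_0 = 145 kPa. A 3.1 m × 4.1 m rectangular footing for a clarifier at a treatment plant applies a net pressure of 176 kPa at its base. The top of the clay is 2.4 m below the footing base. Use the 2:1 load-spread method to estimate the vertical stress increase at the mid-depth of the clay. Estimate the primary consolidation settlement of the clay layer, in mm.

S_c ≈ 29.6 mm

Mid-depth of clay below the footing base: z = 2.4 + 3.1/2 = 3.95 m.
Stress increase at mid-clay by the 2:1 spreading method:
Δσ = qBL/((B+z)(L+z)) = 176×3.1×4.1/((3.1+3.95)(4.1+3.95)) = 39.416 kPa
Final effective stress: σ'_f = 145 + 39.416 = 184.42 kPa.
σ'_f = 184.42 > σ'_p = 166 kPa, so the stress path crosses the preconsolidation pressure — recompression up to σ'_p, then virgin compression beyond:
S_c = H/(1+e₀)·[C_r·log₁₀(σ'_p/σ'_0) + C_c·log₁₀(σ'_f/σ'_p)]
    = 3.1/1.6 × [0.058×log₁₀(166/145) + 0.26×log₁₀(184.42/166)]
    = 1.9375 × [0.0034069 + 0.011882] = 0.02962 m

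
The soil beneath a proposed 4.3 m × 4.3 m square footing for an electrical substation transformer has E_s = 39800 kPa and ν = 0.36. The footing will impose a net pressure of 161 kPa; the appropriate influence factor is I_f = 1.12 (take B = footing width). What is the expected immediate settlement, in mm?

S_e ≈ 17 mm

Immediate (elastic) settlement: S_e = q·B·(1−ν²)/E_s · I_f.
S_e = 161 × 4.3 × (1 − 0.36²) / 39800 × 1.12
    = 161 × 4.3 × 0.8704 / 39800 × 1.12
    = 0.01696 m = 16.96 mm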